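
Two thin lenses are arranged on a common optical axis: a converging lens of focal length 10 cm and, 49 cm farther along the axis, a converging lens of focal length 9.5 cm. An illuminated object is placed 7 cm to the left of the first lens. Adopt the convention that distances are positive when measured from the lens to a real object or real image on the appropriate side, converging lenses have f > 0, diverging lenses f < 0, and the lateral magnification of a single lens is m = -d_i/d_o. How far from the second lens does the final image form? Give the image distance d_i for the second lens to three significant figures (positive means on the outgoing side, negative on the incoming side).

10.9 cm

Applying the thin-lens equation to the first lens, 1/10 = 1/7 + 1/d_i1, which gives d_i1 = -23.333 cm.
The intermediate image is virtual, 23.333 cm to the left of lens 1, so d_o2 = L - d_i1 = 49 - (-23.333) = 72.333 cm.
Applying the thin-lens equation again with f_2 = 9.5 cm and d_o2 = 72.333 cm gives d_i2 = 10.936 cm.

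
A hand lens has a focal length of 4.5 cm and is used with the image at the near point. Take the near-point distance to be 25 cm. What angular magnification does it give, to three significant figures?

6.56

M = 1 + D/f = 1 + 25/4.5 = 6.556.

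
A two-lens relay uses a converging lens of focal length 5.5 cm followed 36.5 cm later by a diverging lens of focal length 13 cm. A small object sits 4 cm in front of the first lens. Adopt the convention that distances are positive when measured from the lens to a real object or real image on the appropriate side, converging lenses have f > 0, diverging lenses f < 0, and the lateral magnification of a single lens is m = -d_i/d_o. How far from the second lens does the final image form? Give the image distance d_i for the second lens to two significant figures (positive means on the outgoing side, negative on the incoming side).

-10 cm

First lens: d_i1 = 1/(1/5.5 - 1/4) = -14.667 cm.
The intermediate image is virtual, 14.667 cm to the left of lens 1, so d_o2 = L - d_i1 = 36.5 - (-14.667) = 51.167 cm.
Second lens: d_i2 = 1/(1/(-13) - 1/(51.167)) = -10.366 cm.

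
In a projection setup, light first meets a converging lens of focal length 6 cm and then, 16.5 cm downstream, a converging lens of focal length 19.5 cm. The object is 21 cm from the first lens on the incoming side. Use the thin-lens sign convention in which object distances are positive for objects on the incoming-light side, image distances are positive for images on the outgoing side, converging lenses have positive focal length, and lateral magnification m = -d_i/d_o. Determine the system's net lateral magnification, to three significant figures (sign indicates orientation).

-0.684

Applying the thin-lens equation to the first lens, 1/6 = 1/21 + 1/d_i1, which gives d_i1 = 8.400 cm.
Its lateral magnification is m_1 = -d_i1/d_o1 = -(8.400)/21 = -0.4000.
That image sits 8.100 cm in front of the second lens, so d_o2 = 8.100 cm.
Applying the thin-lens equation again with f_2 = 19.5 cm and d_o2 = 8.100 cm gives d_i2 = -13.855 cm.
m_2 = -(-13.855)/(8.100) = 1.7105.
The system's lateral magnification is m_1 m_2 = (-0.4000)(1.7105) = -0.6842.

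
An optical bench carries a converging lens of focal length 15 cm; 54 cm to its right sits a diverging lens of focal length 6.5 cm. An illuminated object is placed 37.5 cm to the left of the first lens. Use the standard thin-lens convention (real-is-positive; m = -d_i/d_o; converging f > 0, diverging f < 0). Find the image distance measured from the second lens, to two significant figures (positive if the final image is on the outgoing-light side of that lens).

-5.3 cm

First lens: d_i1 = 1/(1/15 - 1/37.5) = 25.000 cm.
The intermediate image is 25.000 cm to the right of lens 1, so d_o2 = L - d_i1 = 54 - 25.000 = 29.000 cm.
Second lens: d_i2 = 1/(1/(-6.5) - 1/(29.000)) = -5.310 cm.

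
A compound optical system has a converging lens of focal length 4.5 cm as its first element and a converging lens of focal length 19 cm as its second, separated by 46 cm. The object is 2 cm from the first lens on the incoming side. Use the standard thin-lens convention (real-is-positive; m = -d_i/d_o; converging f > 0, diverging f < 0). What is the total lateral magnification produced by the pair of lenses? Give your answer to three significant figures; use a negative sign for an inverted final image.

-1.12

First lens: d_i1 = 1/(1/4.5 - 1/2) = -3.600 cm.
m_1 = -(-3.600)/2 = 1.8000.
With d_i1 < 0 the first image is virtual and lies on the object side; the object distance for lens 2 is d_o2 = 46 - (-3.600) = 49.600 cm.
Second lens: d_i2 = 1/(1/19 - 1/(49.600)) = 30.797 cm.
m_2 = -(30.797)/(49.600) = -0.6209.
Overall magnification: m = m_1 m_2 = -1.1176.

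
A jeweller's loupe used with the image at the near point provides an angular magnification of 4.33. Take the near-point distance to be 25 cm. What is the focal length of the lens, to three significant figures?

For the image at the near point, M = 1 + D/f.
f = D/(M - 1) = 25/(4.33 - 1) = 7.508 cm.

7.51 cm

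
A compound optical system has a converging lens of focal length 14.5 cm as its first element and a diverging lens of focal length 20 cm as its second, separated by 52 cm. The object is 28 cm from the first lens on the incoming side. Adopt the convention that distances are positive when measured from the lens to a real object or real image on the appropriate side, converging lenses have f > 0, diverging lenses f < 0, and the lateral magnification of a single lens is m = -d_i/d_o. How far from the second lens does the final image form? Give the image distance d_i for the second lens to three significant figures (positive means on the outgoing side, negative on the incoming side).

Lens 1: 1/d_i1 = 1/f_1 - 1/d_o1 = 1/14.5 - 1/28 = 0.03325 cm^-1, so d_i1 = 30.074 cm.
The intermediate image is 30.074 cm to the right of lens 1, so d_o2 = L - d_i1 = 52 - 30.074 = 21.926 cm.
Lens 2: 1/d_i2 = 1/f_2 - 1/d_o2 = 1/(-20) - 1/(21.926) = -0.09561 cm^-1, so d_i2 = -10.459 cm.

-10.5 cm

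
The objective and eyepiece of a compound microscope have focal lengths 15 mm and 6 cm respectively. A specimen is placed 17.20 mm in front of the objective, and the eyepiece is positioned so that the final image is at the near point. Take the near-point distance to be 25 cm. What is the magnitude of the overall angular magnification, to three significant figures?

Convert to cm: f_obj = 15 mm = 1.5 cm; d_o = 17.20 mm = 1.72 cm.
Objective: 1/d_i = 1/f_obj - 1/d_o = 1/1.5 - 1/1.72 = 0.08527 cm^-1, so d_i = 11.727 cm.
m_obj = -d_i/d_o = -11.727/1.72 = -6.818.
Eyepiece angular magnification (image at near point): M_eye = 1 + D/f_e = 1 + 25/6 = 5.167.
Overall M = m_obj x M_eye = (-6.818)(5.167) = -35.23.
|M| = 35.23.

35.2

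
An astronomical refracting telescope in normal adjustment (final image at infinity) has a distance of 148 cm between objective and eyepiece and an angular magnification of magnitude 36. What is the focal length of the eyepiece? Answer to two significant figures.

In normal adjustment the tube length equals f_obj + f_eye and |M| = f_obj/f_eye.
So f_obj = 36 f_eye and 36 f_eye + f_eye = 148 cm, giving f_eye = 148/37 = 4.000 cm and f_obj = 144.000 cm.

4.0 cm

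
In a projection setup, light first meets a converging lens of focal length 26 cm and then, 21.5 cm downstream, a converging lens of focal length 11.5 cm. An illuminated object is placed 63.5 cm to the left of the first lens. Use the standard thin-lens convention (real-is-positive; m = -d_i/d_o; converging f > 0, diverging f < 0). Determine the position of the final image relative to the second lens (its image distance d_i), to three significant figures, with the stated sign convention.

7.61 cm

First lens: d_i1 = 1/(1/26 - 1/63.5) = 44.027 cm.
This image would form 44.027 cm past lens 1, i.e. 22.527 cm beyond lens 2, so it is a virtual object for lens 2: d_o2 = 21.5 - 44.027 = -22.527 cm.
Second lens: d_i2 = 1/(1/11.5 - 1/(-22.527)) = 7.613 cm.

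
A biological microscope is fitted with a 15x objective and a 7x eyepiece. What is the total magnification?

105

The overall magnification of a compound microscope is the product of the objective and eyepiece magnifications:
M = M_obj x M_eye = 15 x 7 = 105.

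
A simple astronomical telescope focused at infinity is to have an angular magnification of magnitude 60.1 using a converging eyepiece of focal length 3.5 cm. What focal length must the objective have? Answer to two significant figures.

|M| = f_obj/|f_eye|, so f_obj = |M| x |f_eye| = 60.1 x 3.5 = 210.350 cm.

210 cm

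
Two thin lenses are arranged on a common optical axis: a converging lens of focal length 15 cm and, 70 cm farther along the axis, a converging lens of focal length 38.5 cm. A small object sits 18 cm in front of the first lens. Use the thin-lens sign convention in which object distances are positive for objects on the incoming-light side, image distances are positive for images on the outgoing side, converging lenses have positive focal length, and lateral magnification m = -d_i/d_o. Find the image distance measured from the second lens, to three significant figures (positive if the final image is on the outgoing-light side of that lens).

Lens 1: 1/d_i1 = 1/f_1 - 1/d_o1 = 1/15 - 1/18 = 0.01111 cm^-1, so d_i1 = 90.000 cm.
Since 90.000 cm > 70 cm, the first image lies past the second lens and serves as a virtual object: d_o2 = L - d_i1 = -20.000 cm.
Lens 2: 1/d_i2 = 1/f_2 - 1/d_o2 = 1/38.5 - 1/(-20.000) = 0.07597 cm^-1, so d_i2 = 13.162 cm.

13.2 cm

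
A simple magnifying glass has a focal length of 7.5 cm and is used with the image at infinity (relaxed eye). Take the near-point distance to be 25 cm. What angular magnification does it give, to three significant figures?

3.33

M = D/f = 25/7.5 = 3.333.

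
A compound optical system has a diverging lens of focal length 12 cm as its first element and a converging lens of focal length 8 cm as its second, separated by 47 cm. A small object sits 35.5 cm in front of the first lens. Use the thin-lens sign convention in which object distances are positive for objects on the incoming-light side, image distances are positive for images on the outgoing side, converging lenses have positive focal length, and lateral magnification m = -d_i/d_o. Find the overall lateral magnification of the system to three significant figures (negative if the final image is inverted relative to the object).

-0.0421

First lens: d_i1 = 1/(1/(-12) - 1/35.5) = -8.968 cm.
m_1 = -(-8.968)/35.5 = 0.2526.
With d_i1 < 0 the first image is virtual and lies on the object side; the object distance for lens 2 is d_o2 = 47 - (-8.968) = 55.968 cm.
Second lens: d_i2 = 1/(1/8 - 1/(55.968)) = 9.334 cm.
m_2 = -(9.334)/(55.968) = -0.1668.
The system's lateral magnification is m_1 m_2 = (0.2526)(-0.1668) = -0.0421.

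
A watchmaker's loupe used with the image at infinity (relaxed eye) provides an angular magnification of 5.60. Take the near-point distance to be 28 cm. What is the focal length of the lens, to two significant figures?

For the image at infinity, M = D/f.
f = D/M = 28/5.6 = 5.000 cm.

5.0 cm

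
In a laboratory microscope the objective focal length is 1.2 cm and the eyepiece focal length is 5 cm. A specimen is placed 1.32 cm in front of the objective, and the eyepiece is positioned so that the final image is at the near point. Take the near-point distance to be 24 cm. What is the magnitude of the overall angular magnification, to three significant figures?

58.0

Objective: 1/d_i = 1/f_obj - 1/d_o = 1/1.2 - 1/1.32 = 0.07576 cm^-1, so d_i = 13.200 cm.
m_obj = -d_i/d_o = -13.200/1.32 = -10.000.
Eyepiece angular magnification (image at near point): M_eye = 1 + D/f_e = 1 + 24/5 = 5.800.
Overall M = m_obj x M_eye = (-10.000)(5.800) = -58.00.
|M| = 58.00.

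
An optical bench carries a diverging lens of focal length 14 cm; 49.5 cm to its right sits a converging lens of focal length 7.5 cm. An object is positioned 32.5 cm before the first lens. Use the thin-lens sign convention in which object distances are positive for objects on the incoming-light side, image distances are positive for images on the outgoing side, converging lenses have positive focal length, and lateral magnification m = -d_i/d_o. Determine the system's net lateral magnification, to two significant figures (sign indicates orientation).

-0.044

First lens: d_i1 = 1/(1/(-14) - 1/32.5) = -9.785 cm.
m_1 = -(-9.785)/32.5 = 0.3011.
The intermediate image is virtual, 9.785 cm to the left of lens 1, so d_o2 = L - d_i1 = 49.5 - (-9.785) = 59.285 cm.
Second lens: d_i2 = 1/(1/7.5 - 1/(59.285)) = 8.586 cm.
m_2 = -(8.586)/(59.285) = -0.1448.
Overall magnification: m = m_1 m_2 = -0.0436.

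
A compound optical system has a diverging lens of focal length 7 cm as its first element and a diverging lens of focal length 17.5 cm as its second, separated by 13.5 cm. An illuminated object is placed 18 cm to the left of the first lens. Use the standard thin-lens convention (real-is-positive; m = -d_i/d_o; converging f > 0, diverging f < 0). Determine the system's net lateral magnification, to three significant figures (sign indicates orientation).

Applying the thin-lens equation to the first lens, 1/(-7) = 1/18 + 1/d_i1, which gives d_i1 = -5.040 cm.
Its lateral magnification is m_1 = -d_i1/d_o1 = -(-5.040)/18 = 0.2800.
The intermediate image is virtual, 5.040 cm to the left of lens 1, so d_o2 = L - d_i1 = 13.5 - (-5.040) = 18.540 cm.
Applying the thin-lens equation again with f_2 = -17.5 cm and d_o2 = 18.540 cm gives d_i2 = -9.002 cm.
m_2 = -(-9.002)/(18.540) = 0.4856.
The system's lateral magnification is m_1 m_2 = (0.2800)(0.4856) = 0.1360.

0.136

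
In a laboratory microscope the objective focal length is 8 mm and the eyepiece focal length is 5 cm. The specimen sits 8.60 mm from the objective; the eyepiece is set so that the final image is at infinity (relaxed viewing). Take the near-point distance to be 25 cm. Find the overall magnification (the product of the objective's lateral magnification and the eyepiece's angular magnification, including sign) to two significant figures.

Convert to cm: f_obj = 8 mm = 0.8 cm; d_o = 8.60 mm = 0.86 cm.
Objective: 1/d_i = 1/f_obj - 1/d_o = 1/0.8 - 1/0.86 = 0.08721 cm^-1, so d_i = 11.467 cm.
m_obj = -d_i/d_o = -11.467/0.86 = -13.333.
Eyepiece angular magnification (image at infinity): M_eye = D/f_e = 25/5 = 5.000.
Overall M = m_obj x M_eye = (-13.333)(5.000) = -66.67.

-67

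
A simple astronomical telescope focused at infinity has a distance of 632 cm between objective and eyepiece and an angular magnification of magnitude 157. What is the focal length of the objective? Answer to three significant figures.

In normal adjustment the tube length equals f_obj + f_eye and |M| = f_obj/f_eye.
So f_obj = 157 f_eye and 157 f_eye + f_eye = 632 cm, giving f_eye = 632/158 = 4.000 cm and f_obj = 628.000 cm.

628 cm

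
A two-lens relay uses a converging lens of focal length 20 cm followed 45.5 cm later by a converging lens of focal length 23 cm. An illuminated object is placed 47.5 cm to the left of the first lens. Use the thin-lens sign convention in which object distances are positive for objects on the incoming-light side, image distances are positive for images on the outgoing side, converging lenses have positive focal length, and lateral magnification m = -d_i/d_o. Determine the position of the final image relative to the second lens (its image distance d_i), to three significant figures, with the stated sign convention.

Applying the thin-lens equation to the first lens, 1/20 = 1/47.5 + 1/d_i1, which gives d_i1 = 34.545 cm.
That image sits 10.955 cm in front of the second lens, so d_o2 = 10.955 cm.
Applying the thin-lens equation again with f_2 = 23 cm and d_o2 = 10.955 cm gives d_i2 = -20.917 cm.

-20.9 cm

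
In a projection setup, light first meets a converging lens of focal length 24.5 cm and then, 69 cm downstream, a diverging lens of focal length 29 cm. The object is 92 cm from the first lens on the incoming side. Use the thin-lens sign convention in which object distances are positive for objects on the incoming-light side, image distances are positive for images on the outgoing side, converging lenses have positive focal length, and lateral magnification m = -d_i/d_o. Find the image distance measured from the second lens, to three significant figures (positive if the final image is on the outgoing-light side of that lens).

-16.0 cm

First lens: d_i1 = 1/(1/24.5 - 1/92) = 33.393 cm.
The intermediate image is 33.393 cm to the right of lens 1, so d_o2 = L - d_i1 = 69 - 33.393 = 35.607 cm.
Second lens: d_i2 = 1/(1/(-29) - 1/(35.607)) = -15.983 cm.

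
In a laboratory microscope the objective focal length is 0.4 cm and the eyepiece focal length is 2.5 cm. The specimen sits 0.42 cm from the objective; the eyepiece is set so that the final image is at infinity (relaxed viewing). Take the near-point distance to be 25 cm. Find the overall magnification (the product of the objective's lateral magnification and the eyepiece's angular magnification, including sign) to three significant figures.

Objective: 1/d_i = 1/f_obj - 1/d_o = 1/0.4 - 1/0.42 = 0.11905 cm^-1, so d_i = 8.400 cm.
m_obj = -d_i/d_o = -8.400/0.42 = -20.000.
Eyepiece angular magnification (image at infinity): M_eye = D/f_e = 25/2.5 = 10.000.
Overall M = m_obj x M_eye = (-20.000)(10.000) = -200.00.

-200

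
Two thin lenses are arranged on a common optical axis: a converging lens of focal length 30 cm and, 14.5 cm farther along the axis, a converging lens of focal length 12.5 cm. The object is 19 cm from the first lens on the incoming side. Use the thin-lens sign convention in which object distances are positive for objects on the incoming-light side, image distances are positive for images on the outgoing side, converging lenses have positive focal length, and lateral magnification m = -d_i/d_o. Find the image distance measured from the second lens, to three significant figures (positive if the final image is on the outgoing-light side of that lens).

Applying the thin-lens equation to the first lens, 1/30 = 1/19 + 1/d_i1, which gives d_i1 = -51.818 cm.
The intermediate image is virtual, 51.818 cm to the left of lens 1, so d_o2 = L - d_i1 = 14.5 - (-51.818) = 66.318 cm.
Applying the thin-lens equation again with f_2 = 12.5 cm and d_o2 = 66.318 cm gives d_i2 = 15.403 cm.

15.4 cm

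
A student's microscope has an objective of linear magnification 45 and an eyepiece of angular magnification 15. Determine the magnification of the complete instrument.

The overall magnification of a compound microscope is the product of the objective and eyepiece magnifications:
M = M_obj x M_eye = 45 x 15 = 675.

675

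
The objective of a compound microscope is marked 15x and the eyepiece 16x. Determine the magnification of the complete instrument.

240

The overall magnification of a compound microscope is the product of the objective and eyepiece magnifications:
M = M_obj x M_eye = 15 x 16 = 240.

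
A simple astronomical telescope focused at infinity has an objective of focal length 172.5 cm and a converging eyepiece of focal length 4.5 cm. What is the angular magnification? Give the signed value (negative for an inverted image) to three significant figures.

-38.3

M = -f_obj/f_eye = -172.5/(4.5) = -38.333.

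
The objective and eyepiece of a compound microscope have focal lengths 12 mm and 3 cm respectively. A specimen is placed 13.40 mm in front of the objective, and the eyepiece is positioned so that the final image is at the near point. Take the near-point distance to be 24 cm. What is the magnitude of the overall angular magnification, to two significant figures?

77

Convert to cm: f_obj = 12 mm = 1.2 cm; d_o = 13.40 mm = 1.34 cm.
Objective: 1/d_i = 1/f_obj - 1/d_o = 1/1.2 - 1/1.34 = 0.08706 cm^-1, so d_i = 11.486 cm.
m_obj = -d_i/d_o = -11.486/1.34 = -8.571.
Eyepiece angular magnification (image at near point): M_eye = 1 + D/f_e = 1 + 24/3 = 9.000.
Overall M = m_obj x M_eye = (-8.571)(9.000) = -77.14.
|M| = 77.14.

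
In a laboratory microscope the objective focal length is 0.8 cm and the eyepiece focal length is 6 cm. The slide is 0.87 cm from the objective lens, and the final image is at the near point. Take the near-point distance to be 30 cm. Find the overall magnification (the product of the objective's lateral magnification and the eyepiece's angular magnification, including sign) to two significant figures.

Objective: 1/d_i = 1/f_obj - 1/d_o = 1/0.8 - 1/0.87 = 0.10057 cm^-1, so d_i = 9.943 cm.
m_obj = -d_i/d_o = -9.943/0.87 = -11.429.
Eyepiece angular magnification (image at near point): M_eye = 1 + D/f_e = 1 + 30/6 = 6.000.
Overall M = m_obj x M_eye = (-11.429)(6.000) = -68.57.

-69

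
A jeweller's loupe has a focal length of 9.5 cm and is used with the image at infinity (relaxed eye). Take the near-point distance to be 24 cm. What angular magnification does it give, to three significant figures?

2.53

M = D/f = 24/9.5 = 2.526.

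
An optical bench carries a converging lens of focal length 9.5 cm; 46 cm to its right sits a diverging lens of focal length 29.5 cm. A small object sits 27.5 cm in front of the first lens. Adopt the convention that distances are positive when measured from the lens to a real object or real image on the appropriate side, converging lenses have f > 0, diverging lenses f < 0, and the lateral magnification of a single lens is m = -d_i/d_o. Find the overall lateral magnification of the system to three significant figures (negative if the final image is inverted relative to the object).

-0.255

Applying the thin-lens equation to the first lens, 1/9.5 = 1/27.5 + 1/d_i1, which gives d_i1 = 14.514 cm.
Its lateral magnification is m_1 = -d_i1/d_o1 = -(14.514)/27.5 = -0.5278.
The intermediate image is 14.514 cm to the right of lens 1, so d_o2 = L - d_i1 = 46 - 14.514 = 31.486 cm.
Applying the thin-lens equation again with f_2 = -29.5 cm and d_o2 = 31.486 cm gives d_i2 = -15.230 cm.
m_2 = -(-15.230)/(31.486) = 0.4837.
Total m = m_1 x m_2 = (-0.5278)(0.4837) = -0.2553.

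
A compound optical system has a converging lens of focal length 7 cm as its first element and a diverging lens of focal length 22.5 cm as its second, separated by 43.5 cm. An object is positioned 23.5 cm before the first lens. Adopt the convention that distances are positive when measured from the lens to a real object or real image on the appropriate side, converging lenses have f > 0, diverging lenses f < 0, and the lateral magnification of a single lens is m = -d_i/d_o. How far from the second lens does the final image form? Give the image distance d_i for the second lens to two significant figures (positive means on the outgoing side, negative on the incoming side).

Applying the thin-lens equation to the first lens, 1/7 = 1/23.5 + 1/d_i1, which gives d_i1 = 9.970 cm.
That image sits 33.530 cm in front of the second lens, so d_o2 = 33.530 cm.
Applying the thin-lens equation again with f_2 = -22.5 cm and d_o2 = 33.530 cm gives d_i2 = -13.465 cm.

-13 cm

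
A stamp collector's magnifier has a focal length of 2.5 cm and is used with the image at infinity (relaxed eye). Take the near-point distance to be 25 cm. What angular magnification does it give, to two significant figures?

M = D/f = 25/2.5 = 10.000.

10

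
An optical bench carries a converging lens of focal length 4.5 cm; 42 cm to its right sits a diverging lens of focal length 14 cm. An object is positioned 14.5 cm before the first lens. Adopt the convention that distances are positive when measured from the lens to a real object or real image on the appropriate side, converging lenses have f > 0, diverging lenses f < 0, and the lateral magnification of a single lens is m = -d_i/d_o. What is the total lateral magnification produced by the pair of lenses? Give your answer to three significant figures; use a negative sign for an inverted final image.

-0.127

Lens 1: 1/d_i1 = 1/f_1 - 1/d_o1 = 1/4.5 - 1/14.5 = 0.15326 cm^-1, so d_i1 = 6.525 cm.
m_1 = -(6.525)/14.5 = -0.4500.
That image sits 35.475 cm in front of the second lens, so d_o2 = 35.475 cm.
Lens 2: 1/d_i2 = 1/f_2 - 1/d_o2 = 1/(-14) - 1/(35.475) = -0.09962 cm^-1, so d_i2 = -10.038 cm.
m_2 = -(-10.038)/(35.475) = 0.2830.
Overall magnification: m = m_1 m_2 = -0.1273.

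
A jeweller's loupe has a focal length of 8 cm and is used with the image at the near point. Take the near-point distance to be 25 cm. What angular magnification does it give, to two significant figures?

M = 1 + D/f = 1 + 25/8 = 4.125.

4.1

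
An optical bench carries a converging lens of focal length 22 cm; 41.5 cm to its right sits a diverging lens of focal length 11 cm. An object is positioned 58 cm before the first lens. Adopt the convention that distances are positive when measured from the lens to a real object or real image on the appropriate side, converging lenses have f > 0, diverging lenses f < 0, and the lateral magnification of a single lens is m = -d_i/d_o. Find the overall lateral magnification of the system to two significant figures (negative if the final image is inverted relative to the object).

Applying the thin-lens equation to the first lens, 1/22 = 1/58 + 1/d_i1, which gives d_i1 = 35.444 cm.
Its lateral magnification is m_1 = -d_i1/d_o1 = -(35.444)/58 = -0.6111.
The intermediate image is 35.444 cm to the right of lens 1, so d_o2 = L - d_i1 = 41.5 - 35.444 = 6.056 cm.
Applying the thin-lens equation again with f_2 = -11 cm and d_o2 = 6.056 cm gives d_i2 = -3.906 cm.
m_2 = -(-3.906)/(6.056) = 0.6450.
Overall magnification: m = m_1 m_2 = -0.3941.

-0.39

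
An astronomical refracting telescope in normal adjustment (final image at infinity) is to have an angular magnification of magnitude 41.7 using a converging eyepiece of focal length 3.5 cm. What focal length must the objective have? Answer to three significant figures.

|M| = f_obj/|f_eye|, so f_obj = |M| x |f_eye| = 41.7 x 3.5 = 145.950 cm.

146 cm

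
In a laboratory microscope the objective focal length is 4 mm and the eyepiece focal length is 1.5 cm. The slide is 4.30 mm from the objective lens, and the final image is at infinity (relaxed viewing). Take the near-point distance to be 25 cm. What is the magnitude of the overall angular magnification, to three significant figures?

222

Convert to cm: f_obj = 4 mm = 0.4 cm; d_o = 4.30 mm = 0.43 cm.
Objective: 1/d_i = 1/f_obj - 1/d_o = 1/0.4 - 1/0.43 = 0.17442 cm^-1, so d_i = 5.733 cm.
m_obj = -d_i/d_o = -5.733/0.43 = -13.333.
Eyepiece angular magnification (image at infinity): M_eye = D/f_e = 25/1.5 = 16.667.
Overall M = m_obj x M_eye = (-13.333)(16.667) = -222.22.
|M| = 222.22.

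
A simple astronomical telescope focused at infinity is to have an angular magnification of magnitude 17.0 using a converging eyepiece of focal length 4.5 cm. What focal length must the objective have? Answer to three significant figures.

|M| = f_obj/|f_eye|, so f_obj = |M| x |f_eye| = 17.0 x 4.5 = 76.500 cm.

76.5 cm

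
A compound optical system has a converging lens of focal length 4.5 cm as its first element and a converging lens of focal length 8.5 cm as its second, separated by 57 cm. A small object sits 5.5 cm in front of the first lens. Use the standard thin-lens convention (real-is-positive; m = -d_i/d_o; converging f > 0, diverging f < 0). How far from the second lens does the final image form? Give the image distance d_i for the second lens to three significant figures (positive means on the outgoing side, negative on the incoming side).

First lens: d_i1 = 1/(1/4.5 - 1/5.5) = 24.750 cm.
The intermediate image is 24.750 cm to the right of lens 1, so d_o2 = L - d_i1 = 57 - 24.750 = 32.250 cm.
Second lens: d_i2 = 1/(1/8.5 - 1/(32.250)) = 11.542 cm.

11.5 cm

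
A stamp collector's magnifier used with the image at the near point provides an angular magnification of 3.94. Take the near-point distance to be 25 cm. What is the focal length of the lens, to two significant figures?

For the image at the near point, M = 1 + D/f.
f = D/(M - 1) = 25/(3.94 - 1) = 8.503 cm.

8.5 cm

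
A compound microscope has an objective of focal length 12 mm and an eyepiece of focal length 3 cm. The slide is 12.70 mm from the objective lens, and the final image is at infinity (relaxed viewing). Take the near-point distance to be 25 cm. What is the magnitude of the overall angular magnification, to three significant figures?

Convert to cm: f_obj = 12 mm = 1.2 cm; d_o = 12.70 mm = 1.27 cm.
Objective: 1/d_i = 1/f_obj - 1/d_o = 1/1.2 - 1/1.27 = 0.04593 cm^-1, so d_i = 21.771 cm.
m_obj = -d_i/d_o = -21.771/1.27 = -17.143.
Eyepiece angular magnification (image at infinity): M_eye = D/f_e = 25/3 = 8.333.
Overall M = m_obj x M_eye = (-17.143)(8.333) = -142.86.
|M| = 142.86.

143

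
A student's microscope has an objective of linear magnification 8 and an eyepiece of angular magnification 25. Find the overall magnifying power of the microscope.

200

The overall magnification of a compound microscope is the product of the objective and eyepiece magnifications:
M = M_obj x M_eye = 8 x 25 = 200.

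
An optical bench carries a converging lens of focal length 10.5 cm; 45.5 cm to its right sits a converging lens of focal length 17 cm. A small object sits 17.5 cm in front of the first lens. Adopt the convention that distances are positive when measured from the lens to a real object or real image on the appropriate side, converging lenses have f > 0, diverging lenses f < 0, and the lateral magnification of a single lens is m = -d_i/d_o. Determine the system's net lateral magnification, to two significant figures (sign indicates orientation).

11

Lens 1: 1/d_i1 = 1/f_1 - 1/d_o1 = 1/10.5 - 1/17.5 = 0.03810 cm^-1, so d_i1 = 26.250 cm.
m_1 = -(26.250)/17.5 = -1.5000.
That image sits 19.250 cm in front of the second lens, so d_o2 = 19.250 cm.
Lens 2: 1/d_i2 = 1/f_2 - 1/d_o2 = 1/17 - 1/(19.250) = 0.00688 cm^-1, so d_i2 = 145.444 cm.
m_2 = -(145.444)/(19.250) = -7.5556.
Total m = m_1 x m_2 = (-1.5000)(-7.5556) = 11.3333.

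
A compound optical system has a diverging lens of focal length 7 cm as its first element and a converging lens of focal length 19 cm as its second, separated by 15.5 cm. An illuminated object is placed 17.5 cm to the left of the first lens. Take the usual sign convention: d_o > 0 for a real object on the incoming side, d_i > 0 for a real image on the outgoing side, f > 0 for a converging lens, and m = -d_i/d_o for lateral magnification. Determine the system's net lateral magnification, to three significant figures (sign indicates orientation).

First lens: d_i1 = 1/(1/(-7) - 1/17.5) = -5.000 cm.
m_1 = -(-5.000)/17.5 = 0.2857.
With d_i1 < 0 the first image is virtual and lies on the object side; the object distance for lens 2 is d_o2 = 15.5 - (-5.000) = 20.500 cm.
Second lens: d_i2 = 1/(1/19 - 1/(20.500)) = 259.667 cm.
m_2 = -(259.667)/(20.500) = -12.6667.
Overall magnification: m = m_1 m_2 = -3.6190.

-3.62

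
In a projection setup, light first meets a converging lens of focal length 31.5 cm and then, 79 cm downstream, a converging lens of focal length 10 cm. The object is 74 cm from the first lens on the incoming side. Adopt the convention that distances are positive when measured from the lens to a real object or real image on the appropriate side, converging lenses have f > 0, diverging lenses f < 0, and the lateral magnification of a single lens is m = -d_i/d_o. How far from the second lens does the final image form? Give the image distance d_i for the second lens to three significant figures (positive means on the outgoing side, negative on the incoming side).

17.1 cm

Applying the thin-lens equation to the first lens, 1/31.5 = 1/74 + 1/d_i1, which gives d_i1 = 54.847 cm.
The intermediate image is 54.847 cm to the right of lens 1, so d_o2 = L - d_i1 = 79 - 54.847 = 24.153 cm.
Applying the thin-lens equation again with f_2 = 10 cm and d_o2 = 24.153 cm gives d_i2 = 17.066 cm.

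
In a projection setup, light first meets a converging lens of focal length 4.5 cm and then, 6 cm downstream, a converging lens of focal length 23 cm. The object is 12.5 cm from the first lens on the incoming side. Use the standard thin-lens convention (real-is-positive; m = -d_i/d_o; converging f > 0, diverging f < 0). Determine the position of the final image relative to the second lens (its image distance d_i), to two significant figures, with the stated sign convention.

First lens: d_i1 = 1/(1/4.5 - 1/12.5) = 7.031 cm.
This image would form 7.031 cm past lens 1, i.e. 1.031 cm beyond lens 2, so it is a virtual object for lens 2: d_o2 = 6 - 7.031 = -1.031 cm.
Second lens: d_i2 = 1/(1/23 - 1/(-1.031)) = 0.987 cm.

0.99 cm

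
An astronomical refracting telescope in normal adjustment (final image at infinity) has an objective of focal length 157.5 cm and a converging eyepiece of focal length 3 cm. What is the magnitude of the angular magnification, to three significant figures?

52.5

|M| = f_obj/|f_eye| = 157.5/3 = 52.500.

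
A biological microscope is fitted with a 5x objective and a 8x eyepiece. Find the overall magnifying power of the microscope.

40

The overall magnification of a compound microscope is the product of the objective and eyepiece magnifications:
M = M_obj x M_eye = 5 x 8 = 40.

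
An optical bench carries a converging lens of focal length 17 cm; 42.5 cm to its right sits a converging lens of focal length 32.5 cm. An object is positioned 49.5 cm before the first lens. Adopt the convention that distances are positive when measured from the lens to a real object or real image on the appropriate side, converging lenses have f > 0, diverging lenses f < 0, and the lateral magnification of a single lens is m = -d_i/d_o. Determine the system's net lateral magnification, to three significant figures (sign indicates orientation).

-1.07

First lens: d_i1 = 1/(1/17 - 1/49.5) = 25.892 cm.
m_1 = -(25.892)/49.5 = -0.5231.
That image sits 16.608 cm in front of the second lens, so d_o2 = 16.608 cm.
Second lens: d_i2 = 1/(1/32.5 - 1/(16.608)) = -33.963 cm.
m_2 = -(-33.963)/(16.608) = 2.0450.
Total m = m_1 x m_2 = (-0.5231)(2.0450) = -1.0697.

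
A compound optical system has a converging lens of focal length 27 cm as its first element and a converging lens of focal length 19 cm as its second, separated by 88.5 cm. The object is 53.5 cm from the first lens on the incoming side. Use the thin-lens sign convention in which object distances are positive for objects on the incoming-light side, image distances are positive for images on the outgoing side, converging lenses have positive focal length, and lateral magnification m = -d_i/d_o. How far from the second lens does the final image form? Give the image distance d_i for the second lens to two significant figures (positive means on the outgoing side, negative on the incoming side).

Lens 1: 1/d_i1 = 1/f_1 - 1/d_o1 = 1/27 - 1/53.5 = 0.01835 cm^-1, so d_i1 = 54.509 cm.
Object distance for lens 2: d_o2 = 88.5 - 54.509 = 33.991 cm.
Lens 2: 1/d_i2 = 1/f_2 - 1/d_o2 = 1/19 - 1/(33.991) = 0.02321 cm^-1, so d_i2 = 43.082 cm.

43 cm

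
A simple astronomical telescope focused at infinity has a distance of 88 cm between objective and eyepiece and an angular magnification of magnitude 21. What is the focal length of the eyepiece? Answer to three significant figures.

4.00 cm

In normal adjustment the tube length equals f_obj + f_eye and |M| = f_obj/f_eye.
So f_obj = 21 f_eye and 21 f_eye + f_eye = 88 cm, giving f_eye = 88/22 = 4.000 cm and f_obj = 84.000 cm.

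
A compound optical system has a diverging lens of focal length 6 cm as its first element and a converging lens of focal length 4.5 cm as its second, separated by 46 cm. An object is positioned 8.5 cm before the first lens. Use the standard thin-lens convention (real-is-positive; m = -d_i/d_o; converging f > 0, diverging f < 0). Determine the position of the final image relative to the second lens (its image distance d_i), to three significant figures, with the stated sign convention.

4.95 cm

First lens: d_i1 = 1/(1/(-6) - 1/8.5) = -3.517 cm.
With d_i1 < 0 the first image is virtual and lies on the object side; the object distance for lens 2 is d_o2 = 46 - (-3.517) = 49.517 cm.
Second lens: d_i2 = 1/(1/4.5 - 1/(49.517)) = 4.950 cm.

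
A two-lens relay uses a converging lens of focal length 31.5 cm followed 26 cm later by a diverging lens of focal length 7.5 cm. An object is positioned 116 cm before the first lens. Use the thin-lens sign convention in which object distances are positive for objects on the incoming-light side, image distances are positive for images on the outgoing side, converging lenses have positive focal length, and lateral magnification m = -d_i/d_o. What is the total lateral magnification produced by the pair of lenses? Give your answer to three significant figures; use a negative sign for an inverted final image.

Applying the thin-lens equation to the first lens, 1/31.5 = 1/116 + 1/d_i1, which gives d_i1 = 43.243 cm.
Its lateral magnification is m_1 = -d_i1/d_o1 = -(43.243)/116 = -0.3728.
This image would form 43.243 cm past lens 1, i.e. 17.243 cm beyond lens 2, so it is a virtual object for lens 2: d_o2 = 26 - 43.243 = -17.243 cm.
Applying the thin-lens equation again with f_2 = -7.5 cm and d_o2 = -17.243 cm gives d_i2 = -13.274 cm.
m_2 = -(-13.274)/(-17.243) = -0.7698.
Total m = m_1 x m_2 = (-0.3728)(-0.7698) = 0.2870.

0.287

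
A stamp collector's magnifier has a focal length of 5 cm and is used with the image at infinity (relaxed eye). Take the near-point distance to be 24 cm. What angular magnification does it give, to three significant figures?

M = D/f = 24/5 = 4.800.

4.80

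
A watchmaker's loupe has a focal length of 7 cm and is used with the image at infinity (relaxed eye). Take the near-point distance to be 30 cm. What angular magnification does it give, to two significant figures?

M = D/f = 30/7 = 4.286.

4.3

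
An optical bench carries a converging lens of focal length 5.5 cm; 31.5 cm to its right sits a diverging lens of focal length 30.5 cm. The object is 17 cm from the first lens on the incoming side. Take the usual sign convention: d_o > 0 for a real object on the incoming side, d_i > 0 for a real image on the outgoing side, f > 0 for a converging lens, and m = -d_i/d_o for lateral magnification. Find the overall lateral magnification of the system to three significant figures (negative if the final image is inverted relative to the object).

-0.271

First lens: d_i1 = 1/(1/5.5 - 1/17) = 8.130 cm.
m_1 = -(8.130)/17 = -0.4783.
The intermediate image is 8.130 cm to the right of lens 1, so d_o2 = L - d_i1 = 31.5 - 8.130 = 23.370 cm.
Second lens: d_i2 = 1/(1/(-30.5) - 1/(23.370)) = -13.231 cm.
m_2 = -(-13.231)/(23.370) = 0.5662.
Overall magnification: m = m_1 m_2 = -0.2708.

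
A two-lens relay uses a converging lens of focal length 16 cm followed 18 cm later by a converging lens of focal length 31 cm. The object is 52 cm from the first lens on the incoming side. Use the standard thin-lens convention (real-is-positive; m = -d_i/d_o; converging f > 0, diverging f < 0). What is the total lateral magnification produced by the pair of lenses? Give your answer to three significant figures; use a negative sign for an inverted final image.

Applying the thin-lens equation to the first lens, 1/16 = 1/52 + 1/d_i1, which gives d_i1 = 23.111 cm.
Its lateral magnification is m_1 = -d_i1/d_o1 = -(23.111)/52 = -0.4444.
This image would form 23.111 cm past lens 1, i.e. 5.111 cm beyond lens 2, so it is a virtual object for lens 2: d_o2 = 18 - 23.111 = -5.111 cm.
Applying the thin-lens equation again with f_2 = 31 cm and d_o2 = -5.111 cm gives d_i2 = 4.388 cm.
m_2 = -(4.388)/(-5.111) = 0.8585.
Overall magnification: m = m_1 m_2 = -0.3815.

-0.382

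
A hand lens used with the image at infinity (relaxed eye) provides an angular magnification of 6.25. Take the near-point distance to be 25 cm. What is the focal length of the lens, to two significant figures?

For the image at infinity, M = D/f.
f = D/M = 25/6.25 = 4.000 cm.

4.0 cm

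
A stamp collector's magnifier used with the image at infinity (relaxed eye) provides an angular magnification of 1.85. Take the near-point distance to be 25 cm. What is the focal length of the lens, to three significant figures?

For the image at infinity, M = D/f.
f = D/M = 25/1.85 = 13.514 cm.

13.5 cm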